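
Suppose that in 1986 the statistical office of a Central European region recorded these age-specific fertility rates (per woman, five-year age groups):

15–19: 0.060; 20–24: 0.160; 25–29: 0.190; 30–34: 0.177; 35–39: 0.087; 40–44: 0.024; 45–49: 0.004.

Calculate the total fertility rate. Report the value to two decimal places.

Sum of ASFRs = 0.060 + 0.160 + 0.190 + 0.177 + 0.087 + 0.024 + 0.004 = 0.702
TFR = 5 × 0.702 = 3.51

3.51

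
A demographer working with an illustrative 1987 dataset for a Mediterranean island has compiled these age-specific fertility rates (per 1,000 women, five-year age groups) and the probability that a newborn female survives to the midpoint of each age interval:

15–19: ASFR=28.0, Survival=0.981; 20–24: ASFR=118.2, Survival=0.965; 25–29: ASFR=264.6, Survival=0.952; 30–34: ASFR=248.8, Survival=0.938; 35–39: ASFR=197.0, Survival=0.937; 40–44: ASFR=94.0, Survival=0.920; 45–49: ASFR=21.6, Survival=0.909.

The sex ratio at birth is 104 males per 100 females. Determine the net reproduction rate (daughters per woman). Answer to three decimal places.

Proportion female at birth = 100 / (100 + 104) = 0.49020.
Each age group contributes 5 × ASFR × survival:
  15–19: 5 × 28.0/1000 × 0.981 = 0.13734
  20–24: 5 × 118.2/1000 × 0.965 = 0.57032
  25–29: 5 × 264.6/1000 × 0.952 = 1.25950
  30–34: 5 × 248.8/1000 × 0.938 = 1.16687
  35–39: 5 × 197.0/1000 × 0.937 = 0.92295
  40–44: 5 × 94.0/1000 × 0.920 = 0.43240
  45–49: 5 × 21.6/1000 × 0.909 = 0.09817
Sum = 4.58755
NRR = 0.49020 × 4.58755 = 2.24882
With NRR above 1 the population is above replacement fertility.

2.249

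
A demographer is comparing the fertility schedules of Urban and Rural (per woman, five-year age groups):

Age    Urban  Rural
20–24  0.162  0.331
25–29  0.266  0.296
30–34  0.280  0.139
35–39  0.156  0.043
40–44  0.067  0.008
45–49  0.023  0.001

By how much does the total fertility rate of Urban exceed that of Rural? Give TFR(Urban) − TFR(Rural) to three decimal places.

0.680

Urban:
  Sum of ASFRs = 0.162 + 0.266 + 0.280 + 0.156 + 0.067 + 0.023 = 0.954
  TFR = 5 × 0.954 = 4.77
Rural:
  Sum of ASFRs = 0.331 + 0.296 + 0.139 + 0.043 + 0.008 + 0.001 = 0.818
  TFR = 5 × 0.818 = 4.09
Difference = 4.77 − 4.09 = 0.68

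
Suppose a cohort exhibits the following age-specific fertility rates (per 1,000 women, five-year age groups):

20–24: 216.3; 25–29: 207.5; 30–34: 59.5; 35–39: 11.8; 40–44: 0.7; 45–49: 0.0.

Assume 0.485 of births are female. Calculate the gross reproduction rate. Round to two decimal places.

1.20

Proportion female at birth = 0.485.
Sum of ASFRs = 216.3 + 207.5 + 59.5 + 11.8 + 0.7 + 0.0 = 495.8
TFR = 5 × 495.8 / 1000 = 2.479
GRR = 0.485 × 2.479 = 1.20232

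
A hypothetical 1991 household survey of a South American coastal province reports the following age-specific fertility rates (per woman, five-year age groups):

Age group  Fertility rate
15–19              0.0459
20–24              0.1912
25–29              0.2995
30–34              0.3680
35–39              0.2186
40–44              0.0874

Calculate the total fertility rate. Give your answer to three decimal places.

Sum of ASFRs = 0.0459 + 0.1912 + 0.2995 + 0.3680 + 0.2186 + 0.0874 = 1.2106
TFR = 5 × 1.2106 = 6.053

6.053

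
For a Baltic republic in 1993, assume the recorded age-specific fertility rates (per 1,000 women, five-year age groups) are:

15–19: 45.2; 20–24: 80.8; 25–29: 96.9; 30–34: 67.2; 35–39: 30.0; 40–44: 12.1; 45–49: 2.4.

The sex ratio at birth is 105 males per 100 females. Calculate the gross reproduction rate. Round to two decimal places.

Proportion female at birth = 100 / (100 + 105) = 0.48780.
Sum of ASFRs = 45.2 + 80.8 + 96.9 + 67.2 + 30.0 + 12.1 + 2.4 = 334.6
TFR = 5 × 334.6 / 1000 = 1.673
GRR = 0.48780 × 1.673 = 0.81609

0.82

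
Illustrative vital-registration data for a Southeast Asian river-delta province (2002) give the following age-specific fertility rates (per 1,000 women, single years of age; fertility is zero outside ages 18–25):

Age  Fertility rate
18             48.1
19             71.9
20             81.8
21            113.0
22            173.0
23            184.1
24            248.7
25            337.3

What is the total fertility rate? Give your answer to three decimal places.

Sum of ASFRs = 48.1 + 71.9 + 81.8 + 113.0 + 173.0 + 184.1 + 248.7 + 337.3 = 1257.9
TFR = 1257.9 / 1000 = 1.2579

1.258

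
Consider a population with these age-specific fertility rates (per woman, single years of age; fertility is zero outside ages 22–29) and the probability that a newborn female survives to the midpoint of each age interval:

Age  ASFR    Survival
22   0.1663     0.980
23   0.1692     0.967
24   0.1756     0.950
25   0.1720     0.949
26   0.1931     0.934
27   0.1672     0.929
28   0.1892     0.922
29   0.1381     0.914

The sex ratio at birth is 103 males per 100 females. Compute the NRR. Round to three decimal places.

Proportion female at birth = 100 / (100 + 103) = 0.49261.
Per-age-group product (1 × ASFR × survival probability):
  22: 1 × 0.1663 × 0.980 = 0.16297
  23: 1 × 0.1692 × 0.967 = 0.16362
  24: 1 × 0.1756 × 0.950 = 0.16682
  25: 1 × 0.1720 × 0.949 = 0.16323
  26: 1 × 0.1931 × 0.934 = 0.18036
  27: 1 × 0.1672 × 0.929 = 0.15533
  28: 1 × 0.1892 × 0.922 = 0.17444
  29: 1 × 0.1381 × 0.914 = 0.12622
Sum = 1.29299
NRR = 0.49261 × 1.29299 = 0.63694

0.637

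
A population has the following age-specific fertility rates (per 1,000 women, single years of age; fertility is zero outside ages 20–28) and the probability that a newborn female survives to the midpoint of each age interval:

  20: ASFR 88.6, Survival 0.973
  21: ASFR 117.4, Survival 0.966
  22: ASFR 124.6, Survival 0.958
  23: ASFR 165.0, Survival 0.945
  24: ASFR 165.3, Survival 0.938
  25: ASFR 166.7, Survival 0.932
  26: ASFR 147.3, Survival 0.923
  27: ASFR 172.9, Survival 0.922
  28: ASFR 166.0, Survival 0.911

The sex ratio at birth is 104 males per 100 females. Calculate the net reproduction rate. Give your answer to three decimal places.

Proportion female at birth = 100 / (100 + 104) = 0.49020.
Survival-weighted fertility by age (1·fₓ·Sₓ):
  20: 1 × 88.6/1000 × 0.973 = 0.08621
  21: 1 × 117.4/1000 × 0.966 = 0.11341
  22: 1 × 124.6/1000 × 0.958 = 0.11937
  23: 1 × 165.0/1000 × 0.945 = 0.15593
  24: 1 × 165.3/1000 × 0.938 = 0.15505
  25: 1 × 166.7/1000 × 0.932 = 0.15536
  26: 1 × 147.3/1000 × 0.923 = 0.13596
  27: 1 × 172.9/1000 × 0.922 = 0.15941
  28: 1 × 166.0/1000 × 0.911 = 0.15123
Sum = 1.23193
NRR = 0.49020 × 1.23193 = 0.60389

0.604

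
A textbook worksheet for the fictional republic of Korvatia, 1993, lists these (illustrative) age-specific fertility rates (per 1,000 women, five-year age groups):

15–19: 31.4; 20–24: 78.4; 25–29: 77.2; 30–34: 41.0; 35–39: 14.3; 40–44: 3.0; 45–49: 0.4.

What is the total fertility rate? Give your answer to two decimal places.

1.23

Sum of ASFRs = 31.4 + 78.4 + 77.2 + 41.0 + 14.3 + 3.0 + 0.4 = 245.7
TFR = 5 × 245.7 / 1000 = 1.2285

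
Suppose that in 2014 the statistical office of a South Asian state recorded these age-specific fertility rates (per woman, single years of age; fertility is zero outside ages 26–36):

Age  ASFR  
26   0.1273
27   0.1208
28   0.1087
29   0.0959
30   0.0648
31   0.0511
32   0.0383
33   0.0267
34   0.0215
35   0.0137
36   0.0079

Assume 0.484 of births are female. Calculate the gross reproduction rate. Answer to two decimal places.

0.33

Proportion female at birth = 0.484.
Sum of ASFRs = 0.1273 + 0.1208 + 0.1087 + 0.0959 + 0.0648 + 0.0511 + 0.0383 + 0.0267 + 0.0215 + 0.0137 + 0.0079 = 0.6767
TFR = 0.6767
GRR = 0.484 × 0.6767 = 0.32752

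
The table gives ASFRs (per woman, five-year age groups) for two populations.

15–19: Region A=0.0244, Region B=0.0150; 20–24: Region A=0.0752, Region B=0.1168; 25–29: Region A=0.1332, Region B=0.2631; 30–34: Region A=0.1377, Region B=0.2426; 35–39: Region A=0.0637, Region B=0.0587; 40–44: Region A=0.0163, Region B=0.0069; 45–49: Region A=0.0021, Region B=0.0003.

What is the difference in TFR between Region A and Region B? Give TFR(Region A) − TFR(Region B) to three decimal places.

Region A:
  Sum of ASFRs = 0.0244 + 0.0752 + 0.1332 + 0.1377 + 0.0637 + 0.0163 + 0.0021 = 0.4526
  TFR = 5 × 0.4526 = 2.263
Region B:
  Sum of ASFRs = 0.0150 + 0.1168 + 0.2631 + 0.2426 + 0.0587 + 0.0069 + 0.0003 = 0.7034
  TFR = 5 × 0.7034 = 3.517
Difference = 2.263 − 3.517 = -1.254

-1.254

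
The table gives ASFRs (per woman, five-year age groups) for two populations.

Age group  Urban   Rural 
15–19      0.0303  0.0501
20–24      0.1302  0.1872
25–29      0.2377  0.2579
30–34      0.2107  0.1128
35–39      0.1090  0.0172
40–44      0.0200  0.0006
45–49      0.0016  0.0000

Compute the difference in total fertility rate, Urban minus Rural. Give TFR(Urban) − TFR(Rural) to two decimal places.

0.57

Urban:
  Sum of ASFRs = 0.0303 + 0.1302 + 0.2377 + 0.2107 + 0.1090 + 0.0200 + 0.0016 = 0.7395
  TFR = 5 × 0.7395 = 3.6975
Rural:
  Sum of ASFRs = 0.0501 + 0.1872 + 0.2579 + 0.1128 + 0.0172 + 0.0006 + 0.0000 = 0.6258
  TFR = 5 × 0.6258 = 3.129
Difference = 3.6975 − 3.129 = 0.5685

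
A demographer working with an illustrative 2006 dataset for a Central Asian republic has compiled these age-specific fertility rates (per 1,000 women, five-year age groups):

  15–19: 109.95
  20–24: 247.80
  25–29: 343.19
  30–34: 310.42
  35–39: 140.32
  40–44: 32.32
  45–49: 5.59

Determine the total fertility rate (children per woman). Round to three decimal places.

5.948

Sum of ASFRs = 109.95 + 247.80 + 343.19 + 310.42 + 140.32 + 32.32 + 5.59 = 1189.59
TFR = 5 × 1189.59 / 1000 = 5.94795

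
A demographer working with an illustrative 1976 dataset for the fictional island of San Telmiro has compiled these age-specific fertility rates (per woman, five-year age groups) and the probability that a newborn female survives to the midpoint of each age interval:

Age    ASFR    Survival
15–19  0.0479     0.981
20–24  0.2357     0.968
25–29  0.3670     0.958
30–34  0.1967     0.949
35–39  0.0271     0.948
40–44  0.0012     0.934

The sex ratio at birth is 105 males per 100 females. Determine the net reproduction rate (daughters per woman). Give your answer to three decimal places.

2.049

Proportion female at birth = 100 / (100 + 105) = 0.48780.
Weighting each age-specific rate by interval width and survival:
  15–19: 5 × 0.0479 × 0.981 = 0.23495
  20–24: 5 × 0.2357 × 0.968 = 1.14079
  25–29: 5 × 0.3670 × 0.958 = 1.75793
  30–34: 5 × 0.1967 × 0.949 = 0.93334
  35–39: 5 × 0.0271 × 0.948 = 0.12845
  40–44: 5 × 0.0012 × 0.934 = 0.00560
Sum = 4.20106
NRR = 0.48780 × 4.20106 = 2.04928
NRR > 1, so each generation more than replaces itself.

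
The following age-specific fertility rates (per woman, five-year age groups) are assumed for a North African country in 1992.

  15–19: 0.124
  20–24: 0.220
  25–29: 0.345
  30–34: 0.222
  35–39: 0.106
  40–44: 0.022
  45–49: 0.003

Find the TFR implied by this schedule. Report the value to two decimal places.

Sum of ASFRs = 0.124 + 0.220 + 0.345 + 0.222 + 0.106 + 0.022 + 0.003 = 1.042
TFR = 5 × 1.042 = 5.21

5.21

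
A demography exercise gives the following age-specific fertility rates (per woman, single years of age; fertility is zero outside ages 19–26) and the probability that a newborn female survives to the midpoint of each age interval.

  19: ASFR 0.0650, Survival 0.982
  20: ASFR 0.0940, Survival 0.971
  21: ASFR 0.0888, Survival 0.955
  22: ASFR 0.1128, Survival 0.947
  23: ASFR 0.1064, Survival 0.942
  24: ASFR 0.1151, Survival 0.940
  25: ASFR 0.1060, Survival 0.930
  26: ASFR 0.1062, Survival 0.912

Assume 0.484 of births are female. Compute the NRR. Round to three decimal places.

Proportion female at birth = 0.484.
Per-age-group product (1 × ASFR × survival probability):
  19: 1 × 0.0650 × 0.982 = 0.06383
  20: 1 × 0.0940 × 0.971 = 0.09127
  21: 1 × 0.0888 × 0.955 = 0.08480
  22: 1 × 0.1128 × 0.947 = 0.10682
  23: 1 × 0.1064 × 0.942 = 0.10023
  24: 1 × 0.1151 × 0.940 = 0.10819
  25: 1 × 0.1060 × 0.930 = 0.09858
  26: 1 × 0.1062 × 0.912 = 0.09685
Sum = 0.75057
NRR = 0.484 × 0.75057 = 0.36328
NRR < 1, so the cohort does not fully replace itself.

0.363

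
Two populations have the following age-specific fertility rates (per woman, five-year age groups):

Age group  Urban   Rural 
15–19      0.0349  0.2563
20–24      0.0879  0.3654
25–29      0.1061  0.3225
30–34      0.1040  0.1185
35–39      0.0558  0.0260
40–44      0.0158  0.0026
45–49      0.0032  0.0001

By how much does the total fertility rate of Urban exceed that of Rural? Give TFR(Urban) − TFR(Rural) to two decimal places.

-3.42

Urban:
  Sum of ASFRs = 0.0349 + 0.0879 + 0.1061 + 0.1040 + 0.0558 + 0.0158 + 0.0032 = 0.4077
  TFR = 5 × 0.4077 = 2.0385
Rural:
  Sum of ASFRs = 0.2563 + 0.3654 + 0.3225 + 0.1185 + 0.0260 + 0.0026 + 0.0001 = 1.0914
  TFR = 5 × 1.0914 = 5.457
Difference = 2.0385 − 5.457 = -3.4185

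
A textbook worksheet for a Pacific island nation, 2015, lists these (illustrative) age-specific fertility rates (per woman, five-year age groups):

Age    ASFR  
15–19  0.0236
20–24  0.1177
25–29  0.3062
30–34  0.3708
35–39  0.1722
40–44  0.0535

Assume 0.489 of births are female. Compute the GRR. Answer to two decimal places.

Proportion female at birth = 0.489.
Sum of ASFRs = 0.0236 + 0.1177 + 0.3062 + 0.3708 + 0.1722 + 0.0535 = 1.0440
TFR = 5 × 1.0440 = 5.22
GRR = 0.489 × 5.22 = 2.55258

2.55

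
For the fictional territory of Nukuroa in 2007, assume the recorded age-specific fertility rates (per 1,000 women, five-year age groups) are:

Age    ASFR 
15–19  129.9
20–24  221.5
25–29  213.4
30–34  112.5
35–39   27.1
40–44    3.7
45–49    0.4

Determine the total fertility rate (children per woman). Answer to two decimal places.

3.54

Sum of ASFRs = 129.9 + 221.5 + 213.4 + 112.5 + 27.1 + 3.7 + 0.4 = 708.5
TFR = 5 × 708.5 / 1000 = 3.5425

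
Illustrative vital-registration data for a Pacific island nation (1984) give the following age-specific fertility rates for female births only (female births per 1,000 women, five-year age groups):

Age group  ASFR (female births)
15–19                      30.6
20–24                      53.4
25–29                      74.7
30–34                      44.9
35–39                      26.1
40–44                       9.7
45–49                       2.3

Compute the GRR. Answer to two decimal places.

1.21

Sum of female ASFRs = 30.6 + 53.4 + 74.7 + 44.9 + 26.1 + 9.7 + 2.3 = 241.7
GRR = 5 × 241.7 / 1000 = 1.2085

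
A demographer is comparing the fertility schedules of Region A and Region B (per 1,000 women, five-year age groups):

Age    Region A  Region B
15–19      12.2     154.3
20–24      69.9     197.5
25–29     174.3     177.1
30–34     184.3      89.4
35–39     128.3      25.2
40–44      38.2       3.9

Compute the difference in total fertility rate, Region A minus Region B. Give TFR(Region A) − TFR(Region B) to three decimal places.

-0.201

Region A:
  Sum of ASFRs = 12.2 + 69.9 + 174.3 + 184.3 + 128.3 + 38.2 = 607.2
  TFR = 5 × 607.2 / 1000 = 3.036
Region B:
  Sum of ASFRs = 154.3 + 197.5 + 177.1 + 89.4 + 25.2 + 3.9 = 647.4
  TFR = 5 × 647.4 / 1000 = 3.237
Difference = 3.036 − 3.237 = -0.201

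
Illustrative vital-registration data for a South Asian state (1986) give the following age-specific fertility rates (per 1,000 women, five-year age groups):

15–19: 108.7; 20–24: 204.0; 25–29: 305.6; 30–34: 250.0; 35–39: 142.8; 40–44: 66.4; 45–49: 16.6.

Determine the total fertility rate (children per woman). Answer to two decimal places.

5.47

Sum of ASFRs = 108.7 + 204.0 + 305.6 + 250.0 + 142.8 + 66.4 + 16.6 = 1094.1
TFR = 5 × 1094.1 / 1000 = 5.4705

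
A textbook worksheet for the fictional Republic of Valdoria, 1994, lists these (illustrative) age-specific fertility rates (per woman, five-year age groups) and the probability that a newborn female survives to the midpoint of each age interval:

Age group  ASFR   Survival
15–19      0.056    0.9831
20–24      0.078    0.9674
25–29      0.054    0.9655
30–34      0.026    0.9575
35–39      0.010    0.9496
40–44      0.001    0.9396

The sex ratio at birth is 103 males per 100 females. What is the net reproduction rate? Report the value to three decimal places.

0.537

Proportion female at birth = 100 / (100 + 103) = 0.49261.
Per-age-group product (5 × ASFR × survival probability):
  15–19: 5 × 0.056 × 0.9831 = 0.27527
  20–24: 5 × 0.078 × 0.9674 = 0.37729
  25–29: 5 × 0.054 × 0.9655 = 0.26069
  30–34: 5 × 0.026 × 0.9575 = 0.12448
  35–39: 5 × 0.010 × 0.9496 = 0.04748
  40–44: 5 × 0.001 × 0.9396 = 0.00470
Sum = 1.08991
NRR = 0.49261 × 1.08991 = 0.53690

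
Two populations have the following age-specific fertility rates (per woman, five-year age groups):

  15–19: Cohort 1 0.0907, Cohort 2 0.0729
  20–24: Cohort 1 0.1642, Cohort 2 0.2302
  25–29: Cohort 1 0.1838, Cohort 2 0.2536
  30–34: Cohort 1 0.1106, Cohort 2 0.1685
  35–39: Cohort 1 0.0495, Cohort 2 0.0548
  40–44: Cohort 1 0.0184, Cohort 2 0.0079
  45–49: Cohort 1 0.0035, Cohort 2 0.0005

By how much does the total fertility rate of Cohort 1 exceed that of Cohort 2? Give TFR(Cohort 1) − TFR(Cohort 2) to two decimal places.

-0.84

Cohort 1:
  Sum of ASFRs = 0.0907 + 0.1642 + 0.1838 + 0.1106 + 0.0495 + 0.0184 + 0.0035 = 0.6207
  TFR = 5 × 0.6207 = 3.1035
Cohort 2:
  Sum of ASFRs = 0.0729 + 0.2302 + 0.2536 + 0.1685 + 0.0548 + 0.0079 + 0.0005 = 0.7884
  TFR = 5 × 0.7884 = 3.942
Difference = 3.1035 − 3.942 = -0.8385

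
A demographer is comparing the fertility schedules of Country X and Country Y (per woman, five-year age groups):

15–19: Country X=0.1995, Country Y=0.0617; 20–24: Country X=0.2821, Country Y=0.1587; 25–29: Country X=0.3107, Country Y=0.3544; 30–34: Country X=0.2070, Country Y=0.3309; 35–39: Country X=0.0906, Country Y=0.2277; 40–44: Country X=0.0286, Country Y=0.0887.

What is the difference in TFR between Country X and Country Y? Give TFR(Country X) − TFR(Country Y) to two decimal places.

-0.52

Country X:
  Sum of ASFRs = 0.1995 + 0.2821 + 0.3107 + 0.2070 + 0.0906 + 0.0286 = 1.1185
  TFR = 5 × 1.1185 = 5.5925
Country Y:
  Sum of ASFRs = 0.0617 + 0.1587 + 0.3544 + 0.3309 + 0.2277 + 0.0887 = 1.2221
  TFR = 5 × 1.2221 = 6.1105
Difference = 5.5925 − 6.1105 = -0.518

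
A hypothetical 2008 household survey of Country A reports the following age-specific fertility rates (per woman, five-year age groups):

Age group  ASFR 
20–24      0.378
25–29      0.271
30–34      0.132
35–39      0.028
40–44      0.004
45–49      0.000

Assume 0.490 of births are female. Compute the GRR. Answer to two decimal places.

Proportion female at birth = 0.490.
Sum of ASFRs = 0.378 + 0.271 + 0.132 + 0.028 + 0.004 + 0.000 = 0.813
TFR = 5 × 0.813 = 4.065
GRR = 0.490 × 4.065 = 1.99185

1.99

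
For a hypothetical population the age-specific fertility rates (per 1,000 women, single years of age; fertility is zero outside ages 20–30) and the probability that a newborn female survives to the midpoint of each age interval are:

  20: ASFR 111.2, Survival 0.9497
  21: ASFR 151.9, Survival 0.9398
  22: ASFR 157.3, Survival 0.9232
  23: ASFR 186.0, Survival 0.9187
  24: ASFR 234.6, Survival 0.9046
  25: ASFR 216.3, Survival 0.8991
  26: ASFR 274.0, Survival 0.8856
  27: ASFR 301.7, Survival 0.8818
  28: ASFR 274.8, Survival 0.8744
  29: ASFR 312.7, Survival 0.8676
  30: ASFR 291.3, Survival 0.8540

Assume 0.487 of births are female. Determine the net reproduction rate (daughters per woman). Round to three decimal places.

Proportion female at birth = 0.487.
Survival-weighted fertility by age (1·fₓ·Sₓ):
  20: 1 × 111.2/1000 × 0.9497 = 0.10561
  21: 1 × 151.9/1000 × 0.9398 = 0.14276
  22: 1 × 157.3/1000 × 0.9232 = 0.14522
  23: 1 × 186.0/1000 × 0.9187 = 0.17088
  24: 1 × 234.6/1000 × 0.9046 = 0.21222
  25: 1 × 216.3/1000 × 0.8991 = 0.19448
  26: 1 × 274.0/1000 × 0.8856 = 0.24265
  27: 1 × 301.7/1000 × 0.8818 = 0.26604
  28: 1 × 274.8/1000 × 0.8744 = 0.24029
  29: 1 × 312.7/1000 × 0.8676 = 0.27130
  30: 1 × 291.3/1000 × 0.8540 = 0.24877
Sum = 2.24022
NRR = 0.487 × 2.24022 = 1.09099

1.091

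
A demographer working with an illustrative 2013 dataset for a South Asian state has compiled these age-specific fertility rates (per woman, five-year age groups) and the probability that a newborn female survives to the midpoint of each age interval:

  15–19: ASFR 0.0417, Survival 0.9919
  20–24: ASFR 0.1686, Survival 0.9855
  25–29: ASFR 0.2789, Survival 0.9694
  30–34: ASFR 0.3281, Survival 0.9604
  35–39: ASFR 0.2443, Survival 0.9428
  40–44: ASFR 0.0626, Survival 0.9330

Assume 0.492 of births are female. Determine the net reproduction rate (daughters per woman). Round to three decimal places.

Proportion female at birth = 0.492.
Weighting each age-specific rate by interval width and survival:
  15–19: 5 × 0.0417 × 0.9919 = 0.20681
  20–24: 5 × 0.1686 × 0.9855 = 0.83078
  25–29: 5 × 0.2789 × 0.9694 = 1.35183
  30–34: 5 × 0.3281 × 0.9604 = 1.57554
  35–39: 5 × 0.2443 × 0.9428 = 1.15163
  40–44: 5 × 0.0626 × 0.9330 = 0.29203
Sum = 5.40862
NRR = 0.492 × 5.40862 = 2.66104
An NRR exceeding 1 indicates intrinsic growth under these rates.

2.661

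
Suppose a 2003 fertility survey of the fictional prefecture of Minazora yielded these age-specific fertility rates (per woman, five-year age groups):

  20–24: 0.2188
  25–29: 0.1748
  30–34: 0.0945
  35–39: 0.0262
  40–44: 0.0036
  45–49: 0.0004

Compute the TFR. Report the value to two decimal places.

Sum of ASFRs = 0.2188 + 0.1748 + 0.0945 + 0.0262 + 0.0036 + 0.0004 = 0.5183
TFR = 5 × 0.5183 = 2.5915

2.59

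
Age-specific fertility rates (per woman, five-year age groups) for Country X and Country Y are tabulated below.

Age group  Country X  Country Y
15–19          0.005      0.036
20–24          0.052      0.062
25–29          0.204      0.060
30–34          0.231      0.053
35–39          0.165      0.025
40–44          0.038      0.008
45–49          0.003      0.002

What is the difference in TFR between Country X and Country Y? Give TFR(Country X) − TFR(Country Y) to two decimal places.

2.26

Country X:
  Sum of ASFRs = 0.005 + 0.052 + 0.204 + 0.231 + 0.165 + 0.038 + 0.003 = 0.698
  TFR = 5 × 0.698 = 3.49
Country Y:
  Sum of ASFRs = 0.036 + 0.062 + 0.060 + 0.053 + 0.025 + 0.008 + 0.002 = 0.246
  TFR = 5 × 0.246 = 1.23
Difference = 3.49 − 1.23 = 2.26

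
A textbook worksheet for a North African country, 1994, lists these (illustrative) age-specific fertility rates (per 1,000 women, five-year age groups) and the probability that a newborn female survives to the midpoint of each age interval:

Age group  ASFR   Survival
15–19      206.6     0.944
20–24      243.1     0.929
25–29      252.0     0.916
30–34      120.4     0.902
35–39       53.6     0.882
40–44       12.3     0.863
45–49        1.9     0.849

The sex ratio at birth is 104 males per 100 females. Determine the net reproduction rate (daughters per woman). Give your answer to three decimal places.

Proportion female at birth = 100 / (100 + 104) = 0.49020.
Per-age-group product (5 × ASFR × survival probability):
  15–19: 5 × 206.6/1000 × 0.944 = 0.97515
  20–24: 5 × 243.1/1000 × 0.929 = 1.12920
  25–29: 5 × 252.0/1000 × 0.916 = 1.15416
  30–34: 5 × 120.4/1000 × 0.902 = 0.54300
  35–39: 5 × 53.6/1000 × 0.882 = 0.23638
  40–44: 5 × 12.3/1000 × 0.863 = 0.05307
  45–49: 5 × 1.9/1000 × 0.849 = 0.00807
Sum = 4.09903
NRR = 0.49020 × 4.09903 = 2.00934
An NRR exceeding 1 indicates intrinsic growth under these rates.

2.009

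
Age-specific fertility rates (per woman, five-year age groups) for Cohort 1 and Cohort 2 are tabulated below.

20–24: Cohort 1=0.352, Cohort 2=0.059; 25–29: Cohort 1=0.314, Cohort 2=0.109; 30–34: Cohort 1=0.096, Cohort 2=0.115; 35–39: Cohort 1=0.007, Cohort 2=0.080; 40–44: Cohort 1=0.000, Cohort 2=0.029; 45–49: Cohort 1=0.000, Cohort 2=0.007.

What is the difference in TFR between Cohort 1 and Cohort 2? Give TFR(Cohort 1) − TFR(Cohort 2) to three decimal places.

Cohort 1:
  Sum of ASFRs = 0.352 + 0.314 + 0.096 + 0.007 + 0.000 + 0.000 = 0.769
  TFR = 5 × 0.769 = 3.845
Cohort 2:
  Sum of ASFRs = 0.059 + 0.109 + 0.115 + 0.080 + 0.029 + 0.007 = 0.399
  TFR = 5 × 0.399 = 1.995
Difference = 3.845 − 1.995 = 1.85

1.850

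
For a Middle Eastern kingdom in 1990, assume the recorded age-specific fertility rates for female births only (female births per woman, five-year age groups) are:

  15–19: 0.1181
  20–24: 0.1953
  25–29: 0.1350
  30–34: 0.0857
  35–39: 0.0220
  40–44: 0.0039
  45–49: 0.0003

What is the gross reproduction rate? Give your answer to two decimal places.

2.80

Sum of female ASFRs = 0.1181 + 0.1953 + 0.1350 + 0.0857 + 0.0220 + 0.0039 + 0.0003 = 0.5603
GRR = 5 × 0.5603 = 2.8015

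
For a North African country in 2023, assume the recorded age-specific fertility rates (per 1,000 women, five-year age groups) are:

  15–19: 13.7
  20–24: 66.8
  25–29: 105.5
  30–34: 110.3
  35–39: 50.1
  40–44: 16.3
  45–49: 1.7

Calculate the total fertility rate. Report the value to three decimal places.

1.822

Sum of ASFRs = 13.7 + 66.8 + 105.5 + 110.3 + 50.1 + 16.3 + 1.7 = 364.4
TFR = 5 × 364.4 / 1000 = 1.822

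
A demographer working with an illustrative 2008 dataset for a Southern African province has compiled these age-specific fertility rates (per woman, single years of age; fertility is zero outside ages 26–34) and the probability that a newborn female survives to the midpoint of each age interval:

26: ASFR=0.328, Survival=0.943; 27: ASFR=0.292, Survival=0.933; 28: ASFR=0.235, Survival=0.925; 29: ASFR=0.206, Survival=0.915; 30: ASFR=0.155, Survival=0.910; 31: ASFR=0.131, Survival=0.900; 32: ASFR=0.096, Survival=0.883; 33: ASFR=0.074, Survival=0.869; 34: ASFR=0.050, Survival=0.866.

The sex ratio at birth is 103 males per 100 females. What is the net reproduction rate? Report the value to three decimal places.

0.709

Proportion female at birth = 100 / (100 + 103) = 0.49261.
Survival-weighted fertility by age (1·fₓ·Sₓ):
  26: 1 × 0.328 × 0.943 = 0.30930
  27: 1 × 0.292 × 0.933 = 0.27244
  28: 1 × 0.235 × 0.925 = 0.21738
  29: 1 × 0.206 × 0.915 = 0.18849
  30: 1 × 0.155 × 0.910 = 0.14105
  31: 1 × 0.131 × 0.900 = 0.11790
  32: 1 × 0.096 × 0.883 = 0.08477
  33: 1 × 0.074 × 0.869 = 0.06431
  34: 1 × 0.050 × 0.866 = 0.04330
Sum = 1.43894
NRR = 0.49261 × 1.43894 = 0.70884
NRR < 1, so the cohort does not fully replace itself.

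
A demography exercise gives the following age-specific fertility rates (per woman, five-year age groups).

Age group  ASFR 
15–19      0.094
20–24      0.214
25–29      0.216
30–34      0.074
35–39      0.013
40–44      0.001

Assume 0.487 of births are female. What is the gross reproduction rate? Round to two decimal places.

1.49

Proportion female at birth = 0.487.
Sum of ASFRs = 0.094 + 0.214 + 0.216 + 0.074 + 0.013 + 0.001 = 0.612
TFR = 5 × 0.612 = 3.06
GRR = 0.487 × 3.06 = 1.49022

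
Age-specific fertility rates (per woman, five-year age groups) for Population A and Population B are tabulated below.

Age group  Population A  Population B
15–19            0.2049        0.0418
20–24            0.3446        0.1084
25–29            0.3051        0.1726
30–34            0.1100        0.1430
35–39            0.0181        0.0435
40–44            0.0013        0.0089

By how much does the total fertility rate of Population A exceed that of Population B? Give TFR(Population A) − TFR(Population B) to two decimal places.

2.33

Population A:
  Sum of ASFRs = 0.2049 + 0.3446 + 0.3051 + 0.1100 + 0.0181 + 0.0013 = 0.9840
  TFR = 5 × 0.9840 = 4.92
Population B:
  Sum of ASFRs = 0.0418 + 0.1084 + 0.1726 + 0.1430 + 0.0435 + 0.0089 = 0.5182
  TFR = 5 × 0.5182 = 2.591
Difference = 4.92 − 2.591 = 2.329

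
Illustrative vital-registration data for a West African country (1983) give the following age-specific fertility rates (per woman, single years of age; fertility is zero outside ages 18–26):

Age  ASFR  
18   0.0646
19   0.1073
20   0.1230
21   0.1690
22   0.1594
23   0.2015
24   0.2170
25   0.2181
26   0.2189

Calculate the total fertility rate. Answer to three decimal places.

Sum of ASFRs = 0.0646 + 0.1073 + 0.1230 + 0.1690 + 0.1594 + 0.2015 + 0.2170 + 0.2181 + 0.2189 = 1.4788
TFR = 1.4788

1.479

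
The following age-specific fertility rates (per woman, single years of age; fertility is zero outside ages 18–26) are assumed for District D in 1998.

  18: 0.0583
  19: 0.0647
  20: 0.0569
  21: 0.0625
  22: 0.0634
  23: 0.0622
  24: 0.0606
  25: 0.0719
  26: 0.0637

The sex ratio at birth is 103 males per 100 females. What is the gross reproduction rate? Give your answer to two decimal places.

0.28

Proportion female at birth = 100 / (100 + 103) = 0.49261.
Sum of ASFRs = 0.0583 + 0.0647 + 0.0569 + 0.0625 + 0.0634 + 0.0622 + 0.0606 + 0.0719 + 0.0637 = 0.5642
TFR = 0.5642
GRR = 0.49261 × 0.5642 = 0.27793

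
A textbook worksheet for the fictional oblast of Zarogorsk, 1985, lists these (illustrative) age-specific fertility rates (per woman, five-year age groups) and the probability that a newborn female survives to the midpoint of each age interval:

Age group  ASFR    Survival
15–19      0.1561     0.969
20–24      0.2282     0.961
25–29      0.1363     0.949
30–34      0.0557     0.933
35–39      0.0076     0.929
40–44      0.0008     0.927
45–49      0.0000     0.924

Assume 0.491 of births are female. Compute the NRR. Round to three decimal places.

1.374

Proportion female at birth = 0.491.
Per-age-group product (5 × ASFR × survival probability):
  15–19: 5 × 0.1561 × 0.969 = 0.75630
  20–24: 5 × 0.2282 × 0.961 = 1.09650
  25–29: 5 × 0.1363 × 0.949 = 0.64674
  30–34: 5 × 0.0557 × 0.933 = 0.25984
  35–39: 5 × 0.0076 × 0.929 = 0.03530
  40–44: 5 × 0.0008 × 0.927 = 0.00371
  45–49: 5 × 0.0000 × 0.924 = 0.00000
Sum = 2.79839
NRR = 0.491 × 2.79839 = 1.37401
NRR > 1, so each generation more than replaces itself.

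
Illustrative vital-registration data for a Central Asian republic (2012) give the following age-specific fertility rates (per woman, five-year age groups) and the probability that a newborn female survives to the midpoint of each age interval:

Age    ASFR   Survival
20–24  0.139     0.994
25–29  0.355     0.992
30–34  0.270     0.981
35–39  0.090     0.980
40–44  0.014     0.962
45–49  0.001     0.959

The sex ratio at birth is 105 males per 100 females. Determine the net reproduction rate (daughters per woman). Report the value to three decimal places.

Proportion female at birth = 100 / (100 + 105) = 0.48780.
Per-age-group product (5 × ASFR × survival probability):
  20–24: 5 × 0.139 × 0.994 = 0.69083
  25–29: 5 × 0.355 × 0.992 = 1.76080
  30–34: 5 × 0.270 × 0.981 = 1.32435
  35–39: 5 × 0.090 × 0.980 = 0.44100
  40–44: 5 × 0.014 × 0.962 = 0.06734
  45–49: 5 × 0.001 × 0.959 = 0.00480
Sum = 4.28912
NRR = 0.48780 × 4.28912 = 2.09223
An NRR exceeding 1 indicates intrinsic growth under these rates.

2.092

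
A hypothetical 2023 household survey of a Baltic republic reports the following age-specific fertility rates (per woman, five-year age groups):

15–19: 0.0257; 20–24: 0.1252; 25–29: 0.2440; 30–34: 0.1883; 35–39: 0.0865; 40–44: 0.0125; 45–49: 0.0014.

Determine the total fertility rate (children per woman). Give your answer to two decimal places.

3.42

Sum of ASFRs = 0.0257 + 0.1252 + 0.2440 + 0.1883 + 0.0865 + 0.0125 + 0.0014 = 0.6836
TFR = 5 × 0.6836 = 3.418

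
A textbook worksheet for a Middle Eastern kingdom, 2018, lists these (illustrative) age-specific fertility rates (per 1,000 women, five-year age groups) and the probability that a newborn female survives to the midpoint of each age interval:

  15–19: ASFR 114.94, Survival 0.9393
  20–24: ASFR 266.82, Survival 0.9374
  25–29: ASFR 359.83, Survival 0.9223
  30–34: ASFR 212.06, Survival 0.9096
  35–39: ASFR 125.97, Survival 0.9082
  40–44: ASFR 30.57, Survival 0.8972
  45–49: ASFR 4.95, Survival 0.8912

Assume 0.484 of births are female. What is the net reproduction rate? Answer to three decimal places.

2.490

Proportion female at birth = 0.484.
Each age group contributes 5 × ASFR × survival:
  15–19: 5 × 114.94/1000 × 0.9393 = 0.53982
  20–24: 5 × 266.82/1000 × 0.9374 = 1.25059
  25–29: 5 × 359.83/1000 × 0.9223 = 1.65936
  30–34: 5 × 212.06/1000 × 0.9096 = 0.96445
  35–39: 5 × 125.97/1000 × 0.9082 = 0.57203
  40–44: 5 × 30.57/1000 × 0.8972 = 0.13714
  45–49: 5 × 4.95/1000 × 0.8912 = 0.02206
Sum = 5.14545
NRR = 0.484 × 5.14545 = 2.49040
With NRR above 1 the population is above replacement fertility.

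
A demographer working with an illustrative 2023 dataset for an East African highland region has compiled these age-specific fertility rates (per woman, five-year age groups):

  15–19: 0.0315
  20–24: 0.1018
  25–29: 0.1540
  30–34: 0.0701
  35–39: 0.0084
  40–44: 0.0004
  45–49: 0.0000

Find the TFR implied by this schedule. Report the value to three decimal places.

Sum of ASFRs = 0.0315 + 0.1018 + 0.1540 + 0.0701 + 0.0084 + 0.0004 + 0.0000 = 0.3662
TFR = 5 × 0.3662 = 1.831

1.831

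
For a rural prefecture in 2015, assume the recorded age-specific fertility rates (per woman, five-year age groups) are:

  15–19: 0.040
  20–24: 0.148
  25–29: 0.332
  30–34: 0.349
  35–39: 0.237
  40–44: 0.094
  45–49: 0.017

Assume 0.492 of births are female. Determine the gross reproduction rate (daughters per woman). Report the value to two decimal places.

Proportion female at birth = 0.492.
Sum of ASFRs = 0.040 + 0.148 + 0.332 + 0.349 + 0.237 + 0.094 + 0.017 = 1.217
TFR = 5 × 1.217 = 6.085
GRR = 0.492 × 6.085 = 2.99382

2.99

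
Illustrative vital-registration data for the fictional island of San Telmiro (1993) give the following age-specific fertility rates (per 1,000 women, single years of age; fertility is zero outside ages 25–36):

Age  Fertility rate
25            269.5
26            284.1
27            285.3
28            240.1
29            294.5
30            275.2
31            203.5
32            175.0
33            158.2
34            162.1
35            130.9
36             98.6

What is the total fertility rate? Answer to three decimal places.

2.577

Sum of ASFRs = 269.5 + 284.1 + 285.3 + 240.1 + 294.5 + 275.2 + 203.5 + 175.0 + 158.2 + 162.1 + 130.9 + 98.6 = 2577.0
TFR = 2577.0 / 1000 = 2.577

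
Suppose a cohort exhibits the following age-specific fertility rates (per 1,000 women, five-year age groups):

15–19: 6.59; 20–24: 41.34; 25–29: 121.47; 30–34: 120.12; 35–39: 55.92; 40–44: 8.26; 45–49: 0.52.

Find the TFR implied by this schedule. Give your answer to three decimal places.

1.771

Sum of ASFRs = 6.59 + 41.34 + 121.47 + 120.12 + 55.92 + 8.26 + 0.52 = 354.22
TFR = 5 × 354.22 / 1000 = 1.7711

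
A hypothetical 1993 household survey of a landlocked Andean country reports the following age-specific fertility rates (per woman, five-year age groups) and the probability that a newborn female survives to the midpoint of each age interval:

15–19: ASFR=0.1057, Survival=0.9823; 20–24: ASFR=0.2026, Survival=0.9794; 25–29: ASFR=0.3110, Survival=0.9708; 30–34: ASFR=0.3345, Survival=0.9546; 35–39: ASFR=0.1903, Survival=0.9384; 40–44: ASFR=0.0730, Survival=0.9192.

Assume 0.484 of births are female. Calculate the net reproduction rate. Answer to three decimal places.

Proportion female at birth = 0.484.
Each age group contributes 5 × ASFR × survival:
  15–19: 5 × 0.1057 × 0.9823 = 0.51915
  20–24: 5 × 0.2026 × 0.9794 = 0.99213
  25–29: 5 × 0.3110 × 0.9708 = 1.50959
  30–34: 5 × 0.3345 × 0.9546 = 1.59657
  35–39: 5 × 0.1903 × 0.9384 = 0.89289
  40–44: 5 × 0.0730 × 0.9192 = 0.33551
Sum = 5.84584
NRR = 0.484 × 5.84584 = 2.82939

2.829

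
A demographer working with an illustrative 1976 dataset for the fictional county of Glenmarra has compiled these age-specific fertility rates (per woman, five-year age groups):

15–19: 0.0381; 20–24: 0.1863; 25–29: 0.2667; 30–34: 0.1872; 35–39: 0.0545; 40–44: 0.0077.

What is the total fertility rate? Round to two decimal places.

3.70

Sum of ASFRs = 0.0381 + 0.1863 + 0.2667 + 0.1872 + 0.0545 + 0.0077 = 0.7405
TFR = 5 × 0.7405 = 3.7025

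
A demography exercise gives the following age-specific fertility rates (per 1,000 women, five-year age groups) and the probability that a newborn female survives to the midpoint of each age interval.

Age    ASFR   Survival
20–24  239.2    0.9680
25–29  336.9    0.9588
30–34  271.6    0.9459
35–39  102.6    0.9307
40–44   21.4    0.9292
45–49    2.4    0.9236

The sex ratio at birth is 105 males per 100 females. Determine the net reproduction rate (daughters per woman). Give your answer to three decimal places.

2.266

Proportion female at birth = 100 / (100 + 105) = 0.48780.
Each age group contributes 5 × ASFR × survival:
  20–24: 5 × 239.2/1000 × 0.9680 = 1.15773
  25–29: 5 × 336.9/1000 × 0.9588 = 1.61510
  30–34: 5 × 271.6/1000 × 0.9459 = 1.28453
  35–39: 5 × 102.6/1000 × 0.9307 = 0.47745
  40–44: 5 × 21.4/1000 × 0.9292 = 0.09942
  45–49: 5 × 2.4/1000 × 0.9236 = 0.01108
Sum = 4.64531
NRR = 0.48780 × 4.64531 = 2.26598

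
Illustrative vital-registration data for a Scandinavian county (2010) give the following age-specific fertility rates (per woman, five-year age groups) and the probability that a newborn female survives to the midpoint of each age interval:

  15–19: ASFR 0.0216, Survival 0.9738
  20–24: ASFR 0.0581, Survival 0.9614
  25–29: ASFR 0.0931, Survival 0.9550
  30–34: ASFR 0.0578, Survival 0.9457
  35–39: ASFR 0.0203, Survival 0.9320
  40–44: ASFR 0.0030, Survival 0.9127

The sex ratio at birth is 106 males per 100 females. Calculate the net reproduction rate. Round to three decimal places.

Proportion female at birth = 100 / (100 + 106) = 0.48544.
Each age group contributes 5 × ASFR × survival:
  15–19: 5 × 0.0216 × 0.9738 = 0.10517
  20–24: 5 × 0.0581 × 0.9614 = 0.27929
  25–29: 5 × 0.0931 × 0.9550 = 0.44455
  30–34: 5 × 0.0578 × 0.9457 = 0.27331
  35–39: 5 × 0.0203 × 0.9320 = 0.09460
  40–44: 5 × 0.0030 × 0.9127 = 0.01369
Sum = 1.21061
NRR = 0.48544 × 1.21061 = 0.58768
With NRR below 1 the population is below replacement fertility.

0.588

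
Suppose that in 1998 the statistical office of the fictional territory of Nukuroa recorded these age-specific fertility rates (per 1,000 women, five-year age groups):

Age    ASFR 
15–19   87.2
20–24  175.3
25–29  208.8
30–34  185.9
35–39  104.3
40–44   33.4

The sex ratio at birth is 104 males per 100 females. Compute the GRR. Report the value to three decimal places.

Proportion female at birth = 100 / (100 + 104) = 0.49020.
Sum of ASFRs = 87.2 + 175.3 + 208.8 + 185.9 + 104.3 + 33.4 = 794.9
TFR = 5 × 794.9 / 1000 = 3.9745
GRR = 0.49020 × 3.9745 = 1.94830

1.948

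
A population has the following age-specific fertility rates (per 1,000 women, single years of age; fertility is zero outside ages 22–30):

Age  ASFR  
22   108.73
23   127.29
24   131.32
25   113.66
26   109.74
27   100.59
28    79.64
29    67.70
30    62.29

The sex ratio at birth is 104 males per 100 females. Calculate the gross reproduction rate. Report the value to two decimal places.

0.44

Proportion female at birth = 100 / (100 + 104) = 0.49020.
Sum of ASFRs = 108.73 + 127.29 + 131.32 + 113.66 + 109.74 + 100.59 + 79.64 + 67.70 + 62.29 = 900.96
TFR = 900.96 / 1000 = 0.90096
GRR = 0.49020 × 0.90096 = 0.44165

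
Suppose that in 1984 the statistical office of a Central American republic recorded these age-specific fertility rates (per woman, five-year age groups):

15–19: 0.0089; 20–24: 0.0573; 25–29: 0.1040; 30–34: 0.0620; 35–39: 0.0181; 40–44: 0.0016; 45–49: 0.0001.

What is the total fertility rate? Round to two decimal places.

Sum of ASFRs = 0.0089 + 0.0573 + 0.1040 + 0.0620 + 0.0181 + 0.0016 + 0.0001 = 0.2520
TFR = 5 × 0.2520 = 1.26

1.26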